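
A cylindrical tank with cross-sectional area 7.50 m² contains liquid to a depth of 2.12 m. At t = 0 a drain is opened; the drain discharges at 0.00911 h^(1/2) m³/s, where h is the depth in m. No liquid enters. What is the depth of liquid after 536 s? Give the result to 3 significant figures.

1.28 m

With no inflow, A dh/dt = −0.00911 √h.
Separate and integrate: 2(√h − √h₀) = −(0.00911/A) t.
√h = √2.12 − 0.00911·536/(2·7.50) = 1.4560 − 0.32553 = 1.1305.
h = 1.1305² = 1.2780 m.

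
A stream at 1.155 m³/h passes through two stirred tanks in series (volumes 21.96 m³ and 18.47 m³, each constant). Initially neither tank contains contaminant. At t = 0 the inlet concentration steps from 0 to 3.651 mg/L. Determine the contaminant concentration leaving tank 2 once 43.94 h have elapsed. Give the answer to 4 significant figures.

Time constants: τᵢ = Vᵢ/Q for each well-mixed tank.
τ₁ = 21.96/1.155 = 19.0130 h; τ₂ = 18.47/1.155 = 15.9913 h.
Tank 1: C₁ = C_in(1 − e^(−t/τ₁)). Tank 2 (τ₁ ≠ τ₂): C₂ = C_in[1 − (τ₁ e^(−t/τ₁) − τ₂ e^(−t/τ₂))/(τ₁ − τ₂)].
At t = 43.94: e^(−t/τ₁) = 0.0991569, e^(−t/τ₂) = 0.0640727.
C₂ = 3.651·[1 − (19.0130·0.0991569 − 15.9913·0.0640727)/(3.02165)] = 3.651·0.715168 = 2.61108 mg/L.

2.611 mg/L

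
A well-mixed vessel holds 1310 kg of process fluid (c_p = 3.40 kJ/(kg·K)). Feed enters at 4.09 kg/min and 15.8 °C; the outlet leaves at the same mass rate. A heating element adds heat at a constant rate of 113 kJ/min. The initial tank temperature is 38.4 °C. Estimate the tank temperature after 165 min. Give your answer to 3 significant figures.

M c_p dT/dt = ṁ c_p (T_in − T) + Q̇.
τ = M/ṁ = 320.29 min; T_ss = T_in + Q̇/(ṁ c_p) = 15.8 + 113/(4.09·3.40) = 23.926 °C.
Solution: T(t) = T_ss + (T₀ − T_ss) e^(−t/τ).
T(165) = 23.926 + (14.474)·e^(−165/320.29) = 23.926 + (14.474)·0.59741 = 32.573 °C.

32.6 °C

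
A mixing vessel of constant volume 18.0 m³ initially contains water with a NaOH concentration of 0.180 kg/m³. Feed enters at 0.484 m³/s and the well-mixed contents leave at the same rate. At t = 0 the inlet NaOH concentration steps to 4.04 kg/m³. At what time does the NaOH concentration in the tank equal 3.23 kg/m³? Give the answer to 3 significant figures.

Species balance: V dC/dt = Q(C_in − C) ⇒ τ = V/Q = 37.190 s.
C(t) = C_in + (C₀ − C_in) e^(−t/τ). Set C = 3.23 and solve for t:
e^(−t/τ) = (C − C_in)/(C₀ − C_in) = (3.23 − 4.04)/(0.180 − 4.04) = 0.20984
t = −τ ln(…) = 37.190 × 1.5614 = 58.068 s.

58.1 s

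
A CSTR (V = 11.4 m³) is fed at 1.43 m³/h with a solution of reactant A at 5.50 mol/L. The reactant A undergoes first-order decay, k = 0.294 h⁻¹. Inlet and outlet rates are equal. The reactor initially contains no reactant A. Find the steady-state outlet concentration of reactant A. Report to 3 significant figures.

V dC/dt = Q(C_in − C) − k V C.
At steady state: 0 = Q C_in − (Q + kV) C_ss, so C_ss = Q C_in/(Q + kV).
C_ss = 1.43·5.50/(1.43 + 0.294·11.4) = 7.8650/4.7816 = 1.6448 mol/L.

1.64 mol/L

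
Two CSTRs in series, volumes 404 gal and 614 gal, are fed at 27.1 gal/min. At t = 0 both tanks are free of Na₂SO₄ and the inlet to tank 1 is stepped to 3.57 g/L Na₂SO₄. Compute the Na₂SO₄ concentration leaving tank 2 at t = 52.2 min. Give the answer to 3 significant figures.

Species balance on tank i: dCᵢ/dt = (Cᵢ₋₁ − Cᵢ)/τᵢ with τᵢ = Vᵢ/Q.
τ₁ = 404/27.1 = 14.908 min; τ₂ = 614/27.1 = 22.657 min.
Tank 1: C₁ = C_in(1 − e^(−t/τ₁)). Tank 2 (τ₁ ≠ τ₂): C₂ = C_in[1 − (τ₁ e^(−t/τ₁) − τ₂ e^(−t/τ₂))/(τ₁ − τ₂)].
At t = 52.2: e^(−t/τ₁) = 0.030151, e^(−t/τ₂) = 0.099864.
C₂ = 3.57·[1 − (14.908·0.030151 − 22.657·0.099864)/(-7.7491)] = 3.57·0.76602 = 2.7347 g/L.

2.73 g/L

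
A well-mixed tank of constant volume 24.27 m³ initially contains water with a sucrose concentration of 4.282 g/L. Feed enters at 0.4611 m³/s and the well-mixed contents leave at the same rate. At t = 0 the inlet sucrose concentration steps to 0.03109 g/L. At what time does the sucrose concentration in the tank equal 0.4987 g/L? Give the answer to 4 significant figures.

Mass balance on the solute (V constant): V dC/dt = Q(C_in − C), so τ = V/Q = 52.6350 s.
C(t) = C_in + (C₀ − C_in) e^(−t/τ). Set C = 0.4987 and solve for t:
e^(−t/τ) = (C − C_in)/(C₀ − C_in) = (0.4987 − 0.03109)/(4.282 − 0.03109) = 0.110002
t = −τ ln(…) = 52.6350 × 2.20725 = 116.179 s.

116.2 s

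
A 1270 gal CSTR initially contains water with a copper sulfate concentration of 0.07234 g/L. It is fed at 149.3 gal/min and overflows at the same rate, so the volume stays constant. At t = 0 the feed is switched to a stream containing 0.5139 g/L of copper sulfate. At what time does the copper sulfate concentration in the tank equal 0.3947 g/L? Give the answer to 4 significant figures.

11.14 min

Transient balance on the dissolved component: V dC/dt = Q(C_in − C), so τ = V/Q = 8.50636 min.
C(t) = C_in + (C₀ − C_in) e^(−t/τ). Set C = 0.3947 and solve for t:
e^(−t/τ) = (C − C_in)/(C₀ − C_in) = (0.3947 − 0.5139)/(0.07234 − 0.5139) = 0.269952
t = −τ ln(…) = 8.50636 × 1.30951 = 11.1392 min.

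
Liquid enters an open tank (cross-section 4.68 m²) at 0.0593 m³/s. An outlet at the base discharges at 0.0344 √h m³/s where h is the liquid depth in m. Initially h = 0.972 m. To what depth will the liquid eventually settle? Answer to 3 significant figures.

A dh/dt = Q_in − 0.0344 √h. Steady state requires inflow = outflow:
Q_in = 0.0344 √h_ss ⇒ √h_ss = 0.0593/0.0344 = 1.7238.
h_ss = 1.7238² = 2.9716 m. (Since h₀ = 0.972 m < h_ss, the level will rise toward this value.)

2.97 m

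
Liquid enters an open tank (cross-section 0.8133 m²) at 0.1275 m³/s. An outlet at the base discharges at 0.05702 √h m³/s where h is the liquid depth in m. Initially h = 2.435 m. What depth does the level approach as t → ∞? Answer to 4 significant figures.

A dh/dt = Q_in − 0.05702 √h. Steady state requires inflow = outflow:
Q_in = 0.05702 √h_ss ⇒ √h_ss = 0.1275/0.05702 = 2.23606.
h_ss = 2.23606² = 4.99995 m. (Since h₀ = 2.435 m < h_ss, the level will rise toward this value.)

5.000 m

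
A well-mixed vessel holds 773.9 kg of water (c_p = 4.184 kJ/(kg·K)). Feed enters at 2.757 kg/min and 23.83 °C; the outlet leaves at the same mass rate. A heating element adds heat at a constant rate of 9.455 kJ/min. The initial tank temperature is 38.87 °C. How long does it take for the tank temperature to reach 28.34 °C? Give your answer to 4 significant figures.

378.7 min

M c_p dT/dt = ṁ c_p (T_in − T) + Q̇.
τ = M/ṁ = 280.704 min; T_ss = T_in + Q̇/(ṁ c_p) = 24.6497 °C.
T(t) = T_ss + (T₀ − T_ss) e^(−t/τ). Set T = 28.34:
e^(−t/τ) = (28.34 − 24.6497)/(38.87 − 24.6497) = 0.259511
t = −280.704 · ln(0.259511) = 378.656 min.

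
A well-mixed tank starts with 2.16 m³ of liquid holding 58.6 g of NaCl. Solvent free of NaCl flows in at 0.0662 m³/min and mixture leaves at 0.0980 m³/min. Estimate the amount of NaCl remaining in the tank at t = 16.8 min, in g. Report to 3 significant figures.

24.4 g

Total volume: dV/dt = Q_in − Q_out = -0.031800 m³/min, so V(t) = 2.16 − 0.031800 t and V(16.8) = 1.6258 m³.
Species balance (pure solvent in): dm/dt = −Q_out · m/V(t).
Separate: dm/m = −Q_out dt/V(t) ⇒ ln(m/m₀) = −(Q_out/(Q_in−Q_out)) ln(V/V₀).
m = m₀ (V₀/V)^(Q_out/(Q_in−Q_out)) = 58.6 × (2.16/1.6258)^(-3.0818) = 24.413 g.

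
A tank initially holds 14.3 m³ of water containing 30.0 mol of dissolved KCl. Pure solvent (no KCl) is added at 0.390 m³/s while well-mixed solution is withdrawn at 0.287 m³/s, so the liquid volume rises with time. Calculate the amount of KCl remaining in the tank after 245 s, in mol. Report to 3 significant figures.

Let m(t) be the amount of KCl. Volume: V(t) = V₀ + (Q_in − Q_out) t = 14.3 + 0.10300 t; V(245) = 39.535 m³.
Solute balance: dm/dt = 0 − Q_out C = −Q_out m/V(t).
dm/m = −Q_out dt/(V₀ + 0.10300 t); integrating gives ln(m/m₀) = −(Q_out/(Q_in−Q_out)) ln(V/V₀).
m = m₀ (V₀/V)^(Q_out/(Q_in−Q_out)) = 30.0 × (14.3/39.535)^(2.7864) = 1.7641 mol.

1.76 mol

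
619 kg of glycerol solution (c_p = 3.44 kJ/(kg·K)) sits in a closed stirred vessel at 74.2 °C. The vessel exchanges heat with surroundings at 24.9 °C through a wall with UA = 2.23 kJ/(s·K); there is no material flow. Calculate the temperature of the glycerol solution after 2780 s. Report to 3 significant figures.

First-law balance (no shaft work): M c_p dT/dt = −UA(T − T_amb).
dT/dt = (T_ss − T)/τ with T_ss = T_amb = 24.900 °C, τ = M c_p/UA = 619·3.44/2.23 = 954.87 s.
T approaches T_ss exponentially: T(t) = T_ss + (T₀ − T_ss) e^(−t/τ).
T(2780) = 24.900 + (49.300)·0.054400 = 27.582 °C.

27.6 °C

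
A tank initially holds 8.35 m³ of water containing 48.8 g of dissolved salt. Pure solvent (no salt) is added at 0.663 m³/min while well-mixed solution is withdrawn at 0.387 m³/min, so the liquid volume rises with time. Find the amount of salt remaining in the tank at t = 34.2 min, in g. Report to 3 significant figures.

16.9 g

Total volume: dV/dt = Q_in − Q_out = 0.27600 m³/min, so V(t) = 8.35 + 0.27600 t and V(34.2) = 17.789 m³.
No salt enters, so dm/dt = −Q_out · (m/V).
dm/m = −Q_out dt/(V₀ + 0.27600 t); integrating gives ln(m/m₀) = −(Q_out/(Q_in−Q_out)) ln(V/V₀).
m = m₀ (V₀/V)^(Q_out/(Q_in−Q_out)) = 48.8 × (8.35/17.789)^(1.4022) = 16.898 g.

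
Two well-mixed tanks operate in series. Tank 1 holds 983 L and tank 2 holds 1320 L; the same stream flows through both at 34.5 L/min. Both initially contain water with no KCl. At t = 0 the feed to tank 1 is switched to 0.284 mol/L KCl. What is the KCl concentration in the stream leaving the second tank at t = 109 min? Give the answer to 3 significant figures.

0.238 mol/L

Species balance on tank i: dCᵢ/dt = (Cᵢ₋₁ − Cᵢ)/τᵢ with τᵢ = Vᵢ/Q.
τ₁ = 983/34.5 = 28.493 min; τ₂ = 1320/34.5 = 38.261 min.
Tank 1: C₁ = C_in(1 − e^(−t/τ₁)). Tank 2 (τ₁ ≠ τ₂): C₂ = C_in[1 − (τ₁ e^(−t/τ₁) − τ₂ e^(−t/τ₂))/(τ₁ − τ₂)].
At t = 109: e^(−t/τ₁) = 0.021807, e^(−t/τ₂) = 0.057910.
C₂ = 0.284·[1 − (28.493·0.021807 − 38.261·0.057910)/(-9.7681)] = 0.284·0.83678 = 0.23765 mol/L.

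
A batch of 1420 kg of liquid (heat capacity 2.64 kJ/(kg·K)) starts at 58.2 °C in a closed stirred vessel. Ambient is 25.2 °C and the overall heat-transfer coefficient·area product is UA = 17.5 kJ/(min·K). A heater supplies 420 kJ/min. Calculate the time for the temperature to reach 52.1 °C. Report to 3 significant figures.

243 min

Lumped-capacitance energy balance: M c_p dT/dt = UA(T_amb − T) + Q̇.
τ = M c_p/UA = 214.22 min; T_ss = T_amb + Q̇/UA = 25.2 + 420/17.5 = 49.200 °C.
T(t) = T_ss + (T₀ − T_ss)e^(−t/τ); set T = 52.1:
t = −τ ln[(T − T_ss)/(T₀ − T_ss)] = −214.22 · ln(0.32222) = 242.60 min.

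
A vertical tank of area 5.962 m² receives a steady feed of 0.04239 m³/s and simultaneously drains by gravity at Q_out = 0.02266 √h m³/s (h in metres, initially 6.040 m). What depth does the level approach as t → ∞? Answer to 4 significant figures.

3.500 m

A dh/dt = Q_in − 0.02266 √h. Steady state requires inflow = outflow:
Q_in = 0.02266 √h_ss ⇒ √h_ss = 0.04239/0.02266 = 1.87070.
h_ss = 1.87070² = 3.49951 m. (Since h₀ = 6.040 m > h_ss, the level will fall toward this value.)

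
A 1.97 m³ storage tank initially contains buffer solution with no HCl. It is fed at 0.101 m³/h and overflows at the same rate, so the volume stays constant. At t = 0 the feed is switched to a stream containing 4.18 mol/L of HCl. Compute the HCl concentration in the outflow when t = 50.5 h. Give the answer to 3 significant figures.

3.87 mol/L

Transient balance on the dissolved component: V dC/dt = Q(C_in − C).
So dC/dt = (C_in − C)/τ with τ = V/Q = 1.97/0.101 = 19.505 h.
Integrating: C(t) = C_in + (C₀ − C_in) e^(−t/τ).
C(50.5) = 4.18 + (0 − 4.18)·e^(−50.5/19.505) = 4.18 + (-4.1800)·0.075089 = 3.8661 mol/L.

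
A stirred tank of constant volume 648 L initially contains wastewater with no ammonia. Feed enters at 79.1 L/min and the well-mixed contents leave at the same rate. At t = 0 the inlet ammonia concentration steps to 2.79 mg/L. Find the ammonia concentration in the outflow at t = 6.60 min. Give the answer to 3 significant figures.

1.54 mg/L

Transient balance on the dissolved component: V dC/dt = Q(C_in − C).
Time constant τ = V/Q = 648/79.1 = 8.1922 min.
C approaches C_in exponentially: C(t) = C_in + (C₀ − C_in) e^(−t/τ).
C(6.60) = 2.79 + (0 − 2.79)·e^(−6.60/8.1922) = 2.79 + (-2.7900)·0.44680 = 1.5434 mg/L.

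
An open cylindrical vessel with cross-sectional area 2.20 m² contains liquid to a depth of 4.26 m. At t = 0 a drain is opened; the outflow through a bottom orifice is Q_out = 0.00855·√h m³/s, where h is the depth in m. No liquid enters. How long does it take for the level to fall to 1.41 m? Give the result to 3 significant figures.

451 s

Volume balance on the tank: A dh/dt = −0.00855 √h.
∫ h^(−1/2) dh = −(0.00855/A) ∫ dt, giving 2√h = 2√h₀ − (0.00855/A) t.
t = 2A(√h₀ − √h)/0.00855 = 2·2.20·(√4.26 − √1.41)/0.00855
  = 4.4000 × (2.0640 − 1.1874) / 0.00855 = 451.09 s.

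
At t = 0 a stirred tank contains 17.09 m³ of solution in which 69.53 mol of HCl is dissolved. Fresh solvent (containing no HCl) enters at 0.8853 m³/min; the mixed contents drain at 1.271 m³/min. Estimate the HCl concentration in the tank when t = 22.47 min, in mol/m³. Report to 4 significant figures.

0.8020 mol/m³

Total volume: dV/dt = Q_in − Q_out = -0.385700 m³/min, so V(t) = 17.09 − 0.385700 t and V(22.47) = 8.42332 m³.
Solute balance: dm/dt = 0 − Q_out C = −Q_out m/V(t).
dm/m = −Q_out dt/(V₀ − 0.385700 t); integrating gives ln(m/m₀) = −(Q_out/(Q_in−Q_out)) ln(V/V₀).
m = m₀ (V₀/V)^(Q_out/(Q_in−Q_out)) = 69.53 × (17.09/8.42332)^(-3.29531) = 6.75554 mol.
C = m/V = 6.75554/8.42332 = 0.802005 mol/m³.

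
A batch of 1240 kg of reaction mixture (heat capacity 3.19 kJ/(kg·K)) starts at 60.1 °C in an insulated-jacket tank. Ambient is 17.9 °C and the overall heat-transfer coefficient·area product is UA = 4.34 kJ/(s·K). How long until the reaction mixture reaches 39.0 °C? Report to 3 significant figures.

632 s

First-law balance (no shaft work): M c_p dT/dt = −UA(T − T_amb).
τ = M c_p/UA = 911.43 s; T_ss = T_amb = 17.900 °C.
T(t) = T_ss + (T₀ − T_ss)e^(−t/τ); set T = 39.0:
t = −τ ln[(T − T_ss)/(T₀ − T_ss)] = −911.43 · ln(0.50000) = 631.75 s.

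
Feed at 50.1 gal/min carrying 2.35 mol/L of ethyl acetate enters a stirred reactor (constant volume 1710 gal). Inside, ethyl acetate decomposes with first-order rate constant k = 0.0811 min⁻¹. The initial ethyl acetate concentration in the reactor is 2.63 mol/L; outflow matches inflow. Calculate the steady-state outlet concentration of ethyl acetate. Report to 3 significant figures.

V dC/dt = Q(C_in − C) − k V C.
Steady state (dC/dt = 0): C_ss = Q C_in/(Q + kV) = C_in/(1 + kV/Q).
C_ss = 50.1·2.35/(50.1 + 0.0811·1710) = 117.74/188.78 = 0.62366 mol/L.

0.624 mol/L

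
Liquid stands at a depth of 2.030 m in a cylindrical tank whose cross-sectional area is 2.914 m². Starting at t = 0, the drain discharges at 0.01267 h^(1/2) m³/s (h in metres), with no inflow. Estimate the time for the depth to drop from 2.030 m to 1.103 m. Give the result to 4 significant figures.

A dh/dt = −Q_out = −0.01267 √h.
This is separable: 2 d(√h)/dt = −0.01267/A, so √h = √h₀ − (0.01267/(2A)) t.
t = 2A(√h₀ − √h)/0.01267 = 2·2.914·(√2.030 − √1.103)/0.01267
  = 5.82800 × (1.42478 − 1.05024) / 0.01267 = 172.284 s.

172.3 s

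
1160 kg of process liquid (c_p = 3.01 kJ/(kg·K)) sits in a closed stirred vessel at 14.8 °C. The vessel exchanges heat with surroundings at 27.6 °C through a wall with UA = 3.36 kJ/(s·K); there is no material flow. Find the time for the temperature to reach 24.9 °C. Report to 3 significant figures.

Lumped-capacitance energy balance: M c_p dT/dt = UA(T_amb − T).
τ = M c_p/UA = 1039.2 s; T_ss = T_amb = 27.600 °C.
T(t) = T_ss + (T₀ − T_ss)e^(−t/τ); set T = 24.9:
t = −τ ln[(T − T_ss)/(T₀ − T_ss)] = −1039.2 · ln(0.21094) = 1617.1 s.

1620 s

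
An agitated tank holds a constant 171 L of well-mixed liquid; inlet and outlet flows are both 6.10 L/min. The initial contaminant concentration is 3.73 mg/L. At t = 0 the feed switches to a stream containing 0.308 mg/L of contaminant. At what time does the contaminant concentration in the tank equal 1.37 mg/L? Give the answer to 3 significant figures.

32.8 min

Mass balance on the solute (V constant): V dC/dt = Q(C_in − C), so τ = V/Q = 28.033 min.
C(t) = C_in + (C₀ − C_in) e^(−t/τ). Set C = 1.37 and solve for t:
e^(−t/τ) = (C − C_in)/(C₀ − C_in) = (1.37 − 0.308)/(3.73 − 0.308) = 0.31034
t = −τ ln(…) = 28.033 × 1.1701 = 32.800 min.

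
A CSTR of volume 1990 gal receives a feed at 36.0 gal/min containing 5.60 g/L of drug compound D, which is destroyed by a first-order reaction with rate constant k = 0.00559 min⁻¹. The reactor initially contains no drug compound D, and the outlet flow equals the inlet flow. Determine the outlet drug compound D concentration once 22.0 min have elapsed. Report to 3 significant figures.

Accumulation = in − out − consumed: V dC/dt = Q C_in − Q C − k V C.
dC/dt = (Q/V) C_in − (Q/V + k) C; effective rate a = Q/V + k = 0.018090 + 0.00559 = 0.023680 min⁻¹.
C_ss = Q C_in/(Q + kV) = 4.2781 g/L; C(t) = C_ss + (C₀ − C_ss) e^(−a t).
C(22.0) = 4.2781 + (-4.2781)·e^(−0.023680·22.0) = 4.2781 + (-4.2781)·0.59394 = 1.7371 g/L.

1.74 g/L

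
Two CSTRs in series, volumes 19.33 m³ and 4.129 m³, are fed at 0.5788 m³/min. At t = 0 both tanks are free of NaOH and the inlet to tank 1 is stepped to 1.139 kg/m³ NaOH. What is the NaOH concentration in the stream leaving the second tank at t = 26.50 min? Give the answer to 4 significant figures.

Each tank obeys Vᵢ dCᵢ/dt = Q(Cᵢ₋₁ − Cᵢ), so τᵢ = Vᵢ/Q.
τ₁ = 19.33/0.5788 = 33.3967 min; τ₂ = 4.129/0.5788 = 7.13372 min.
Tank 1: C₁ = C_in(1 − e^(−t/τ₁)). Tank 2 (τ₁ ≠ τ₂): C₂ = C_in[1 − (τ₁ e^(−t/τ₁) − τ₂ e^(−t/τ₂))/(τ₁ − τ₂)].
At t = 26.50: e^(−t/τ₁) = 0.452263, e^(−t/τ₂) = 0.0243615.
C₂ = 1.139·[1 − (33.3967·0.452263 − 7.13372·0.0243615)/(26.2630)] = 1.139·0.431508 = 0.491487 kg/m³.

0.4915 kg/m³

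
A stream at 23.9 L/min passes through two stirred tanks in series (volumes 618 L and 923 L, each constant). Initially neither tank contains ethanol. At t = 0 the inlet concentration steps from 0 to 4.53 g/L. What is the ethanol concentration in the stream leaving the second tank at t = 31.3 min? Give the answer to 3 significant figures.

1.17 g/L

Species balance on tank i: dCᵢ/dt = (Cᵢ₋₁ − Cᵢ)/τᵢ with τᵢ = Vᵢ/Q.
τ₁ = 618/23.9 = 25.858 min; τ₂ = 923/23.9 = 38.619 min.
Tank 1: C₁ = C_in(1 − e^(−t/τ₁)). Tank 2 (τ₁ ≠ τ₂): C₂ = C_in[1 − (τ₁ e^(−t/τ₁) − τ₂ e^(−t/τ₂))/(τ₁ − τ₂)].
At t = 31.3: e^(−t/τ₁) = 0.29806, e^(−t/τ₂) = 0.44465.
C₂ = 4.53·[1 − (25.858·0.29806 − 38.619·0.44465)/(-12.762)] = 4.53·0.25833 = 1.1702 g/L.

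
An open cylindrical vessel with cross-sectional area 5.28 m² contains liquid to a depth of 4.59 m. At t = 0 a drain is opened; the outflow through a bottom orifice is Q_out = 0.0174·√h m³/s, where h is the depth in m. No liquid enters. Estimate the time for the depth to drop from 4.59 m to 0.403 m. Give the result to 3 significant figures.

A dh/dt = −Q_out = −0.0174 √h.
Separate and integrate: 2(√h − √h₀) = −(0.0174/A) t.
t = 2A(√h₀ − √h)/0.0174 = 2·5.28·(√4.59 − √0.403)/0.0174
  = 10.560 × (2.1424 − 0.63482) / 0.0174 = 914.96 s.

915 s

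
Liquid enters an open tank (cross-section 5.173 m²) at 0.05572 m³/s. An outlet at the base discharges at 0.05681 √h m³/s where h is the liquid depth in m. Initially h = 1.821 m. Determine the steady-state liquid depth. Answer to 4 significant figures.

Mass balance (ρ constant): A dh/dt = Q_in − 0.05681 √h. At steady state dh/dt = 0:
Q_in = 0.05681 √h_ss ⇒ √h_ss = 0.05572/0.05681 = 0.980813.
h_ss = 0.980813² = 0.961995 m. (Since h₀ = 1.821 m > h_ss, the level will fall toward this value.)

0.9620 m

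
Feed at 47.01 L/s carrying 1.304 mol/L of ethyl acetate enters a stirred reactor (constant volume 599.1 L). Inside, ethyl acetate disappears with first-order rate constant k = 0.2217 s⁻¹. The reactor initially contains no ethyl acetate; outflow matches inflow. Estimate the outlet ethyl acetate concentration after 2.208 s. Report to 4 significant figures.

V dC/dt = Q(C_in − C) − k V C.
This is linear with rate a = Q/V + k = 0.300168 s⁻¹.
C_ss = Q C_in/(Q + kV) = 0.340882 mol/L; C(t) = C_ss + (C₀ − C_ss) e^(−a t).
C(2.208) = 0.340882 + (-0.340882)·e^(−0.300168·2.208) = 0.340882 + (-0.340882)·0.515421 = 0.165184 mol/L.

0.1652 mol/L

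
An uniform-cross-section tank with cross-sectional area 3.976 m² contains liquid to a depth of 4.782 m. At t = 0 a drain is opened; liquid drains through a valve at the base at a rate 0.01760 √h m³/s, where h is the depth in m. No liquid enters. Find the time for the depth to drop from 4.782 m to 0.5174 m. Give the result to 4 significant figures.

663.0 s

A dh/dt = −Q_out = −0.01760 √h.
This is separable: 2 d(√h)/dt = −0.01760/A, so √h = √h₀ − (0.01760/(2A)) t.
t = 2A(√h₀ − √h)/0.01760 = 2·3.976·(√4.782 − √0.5174)/0.01760
  = 7.95200 × (2.18678 − 0.719305) / 0.01760 = 663.031 s.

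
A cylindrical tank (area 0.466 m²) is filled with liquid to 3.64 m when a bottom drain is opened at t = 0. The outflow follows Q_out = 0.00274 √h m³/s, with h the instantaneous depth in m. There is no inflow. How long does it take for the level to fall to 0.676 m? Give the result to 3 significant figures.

A dh/dt = −Q_out = −0.00274 √h.
This is separable: 2 d(√h)/dt = −0.00274/A, so √h = √h₀ − (0.00274/(2A)) t.
t = 2A(√h₀ − √h)/0.00274 = 2·0.466·(√3.64 − √0.676)/0.00274
  = 0.93200 × (1.9079 − 0.82219) / 0.00274 = 369.29 s.

369 s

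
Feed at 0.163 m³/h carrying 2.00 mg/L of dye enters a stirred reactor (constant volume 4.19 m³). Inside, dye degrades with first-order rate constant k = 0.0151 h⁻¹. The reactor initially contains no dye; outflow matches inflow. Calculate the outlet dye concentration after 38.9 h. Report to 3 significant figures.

Accumulation = in − out − consumed: V dC/dt = Q C_in − Q C − k V C.
This is linear with rate a = Q/V + k = 0.054002 h⁻¹.
C_ss = Q C_in/(Q + kV) = 1.4408 mg/L; C(t) = C_ss + (C₀ − C_ss) e^(−a t).
C(38.9) = 1.4408 + (-1.4408)·e^(−0.054002·38.9) = 1.4408 + (-1.4408)·0.12237 = 1.2645 mg/L.

1.26 mg/L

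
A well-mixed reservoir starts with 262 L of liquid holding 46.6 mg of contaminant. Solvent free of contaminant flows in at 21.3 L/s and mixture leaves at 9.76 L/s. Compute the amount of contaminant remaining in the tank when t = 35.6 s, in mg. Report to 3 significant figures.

Total volume: dV/dt = Q_in − Q_out = 11.540 L/s, so V(t) = 262 + 11.540 t and V(35.6) = 672.82 L.
No contaminant enters, so dm/dt = −Q_out · (m/V).
dm/m = −Q_out dt/(V₀ + 11.540 t); integrating gives ln(m/m₀) = −(Q_out/(Q_in−Q_out)) ln(V/V₀).
m = m₀ (V₀/V)^(Q_out/(Q_in−Q_out)) = 46.6 × (262/672.82)^(0.84575) = 20.988 mg.

21.0 mg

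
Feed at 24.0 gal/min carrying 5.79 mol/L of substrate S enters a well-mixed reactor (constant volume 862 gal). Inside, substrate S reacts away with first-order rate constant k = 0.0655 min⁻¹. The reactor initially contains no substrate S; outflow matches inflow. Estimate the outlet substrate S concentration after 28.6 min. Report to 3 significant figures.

1.61 mol/L

Species balance: V dC/dt = Q C_in − Q C − k V C.
This is linear with rate a = Q/V + k = 0.093342 min⁻¹.
C_ss = Q C_in/(Q + kV) = 1.7270 mol/L; C(t) = C_ss + (C₀ − C_ss) e^(−a t).
C(28.6) = 1.7270 + (-1.7270)·e^(−0.093342·28.6) = 1.7270 + (-1.7270)·0.069281 = 1.6074 mol/L.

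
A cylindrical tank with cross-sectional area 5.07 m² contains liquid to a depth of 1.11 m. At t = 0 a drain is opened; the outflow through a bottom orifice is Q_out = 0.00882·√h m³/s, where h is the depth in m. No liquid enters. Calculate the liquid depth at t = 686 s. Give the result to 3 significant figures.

With no inflow, A dh/dt = −0.00882 √h.
This is separable: 2 d(√h)/dt = −0.00882/A, so √h = √h₀ − (0.00882/(2A)) t.
√h = √1.11 − 0.00882·686/(2·5.07) = 1.0536 − 0.59670 = 0.45687.
h = 0.45687² = 0.20873 m.

0.209 m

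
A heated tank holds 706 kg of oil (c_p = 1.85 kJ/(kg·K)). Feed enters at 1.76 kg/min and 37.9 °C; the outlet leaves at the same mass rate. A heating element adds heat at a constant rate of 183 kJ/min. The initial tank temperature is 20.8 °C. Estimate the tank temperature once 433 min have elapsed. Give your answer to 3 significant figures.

First-law balance (no shaft work): M c_p dT/dt = ṁ c_p (T_in − T) + 183.
Rearrange: dT/dt = (T_ss − T)/τ with τ = M/ṁ = 401.14 min and T_ss = T_in + Q̇/(ṁ c_p) = 94.104 °C.
T approaches T_ss exponentially: T(t) = T_ss + (T₀ − T_ss) e^(−t/τ).
T(433) = 94.104 + (-73.304)·e^(−433/401.14) = 94.104 + (-73.304)·0.33979 = 69.196 °C.

69.2 °C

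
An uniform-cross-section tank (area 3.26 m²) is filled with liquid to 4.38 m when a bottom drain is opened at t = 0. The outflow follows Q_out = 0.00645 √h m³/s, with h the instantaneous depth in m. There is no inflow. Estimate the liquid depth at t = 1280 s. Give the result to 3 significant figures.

0.683 m

With no inflow, A dh/dt = −0.00645 √h.
This is separable: 2 d(√h)/dt = −0.00645/A, so √h = √h₀ − (0.00645/(2A)) t.
√h = √4.38 − 0.00645·1280/(2·3.26) = 2.0928 − 1.2663 = 0.82659.
h = 0.82659² = 0.68325 m.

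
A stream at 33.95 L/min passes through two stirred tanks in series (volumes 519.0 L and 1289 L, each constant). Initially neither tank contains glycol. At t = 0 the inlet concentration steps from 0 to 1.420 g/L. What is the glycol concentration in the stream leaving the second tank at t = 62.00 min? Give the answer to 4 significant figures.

0.9722 g/L

Each tank obeys Vᵢ dCᵢ/dt = Q(Cᵢ₋₁ − Cᵢ), so τᵢ = Vᵢ/Q.
τ₁ = 519.0/33.95 = 15.2872 min; τ₂ = 1289/33.95 = 37.9676 min.
Tank 1: C₁ = C_in(1 − e^(−t/τ₁)). Tank 2 (τ₁ ≠ τ₂): C₂ = C_in[1 − (τ₁ e^(−t/τ₁) − τ₂ e^(−t/τ₂))/(τ₁ − τ₂)].
At t = 62.00: e^(−t/τ₁) = 0.0173236, e^(−t/τ₂) = 0.195348.
C₂ = 1.420·[1 − (15.2872·0.0173236 − 37.9676·0.195348)/(-22.6804)] = 1.420·0.684658 = 0.972215 g/L.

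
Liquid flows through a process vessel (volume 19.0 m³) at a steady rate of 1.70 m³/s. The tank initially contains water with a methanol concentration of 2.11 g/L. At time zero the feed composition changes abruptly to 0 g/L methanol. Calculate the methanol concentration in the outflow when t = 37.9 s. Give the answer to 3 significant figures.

Accumulation = in − out for the solute gives V dC/dt = Q(C_in − C).
So dC/dt = (C_in − C)/τ with τ = V/Q = 19.0/1.70 = 11.176 s.
This is linear first-order; C(t) = C_in + (C₀ − C_in) e^(−t/τ).
C(37.9) = 0 + (2.11 − 0)·e^(−37.9/11.176) = 0 + (2.1100)·0.033673 = 0.071050 g/L.

0.0711 g/L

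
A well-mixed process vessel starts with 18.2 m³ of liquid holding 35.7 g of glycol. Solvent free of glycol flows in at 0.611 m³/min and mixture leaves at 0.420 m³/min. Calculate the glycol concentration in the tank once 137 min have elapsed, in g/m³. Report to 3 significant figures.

0.113 g/m³

Total volume: dV/dt = Q_in − Q_out = 0.19100 m³/min, so V(t) = 18.2 + 0.19100 t and V(137) = 44.367 m³.
Species balance (pure solvent in): dm/dt = −Q_out · m/V(t).
Separate: dm/m = −Q_out dt/V(t) ⇒ ln(m/m₀) = −(Q_out/(Q_in−Q_out)) ln(V/V₀).
m = m₀ (V₀/V)^(Q_out/(Q_in−Q_out)) = 35.7 × (18.2/44.367)^(2.1990) = 5.0315 g.
C = m/V = 5.0315/44.367 = 0.11341 g/m³.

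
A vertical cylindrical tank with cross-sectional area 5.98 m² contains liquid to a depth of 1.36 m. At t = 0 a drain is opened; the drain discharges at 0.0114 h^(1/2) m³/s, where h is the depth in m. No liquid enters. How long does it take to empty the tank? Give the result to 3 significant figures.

A dh/dt = −Q_out = −0.0114 √h.
This is separable: 2 d(√h)/dt = −0.0114/A, so √h = √h₀ − (0.0114/(2A)) t.
Set h = 0: 2√h₀ = (0.0114/A) t_empty ⇒ t_empty = 2A√h₀/0.0114.
t_empty = 2·5.98·√1.36/0.0114 = 11.960·1.1662/0.0114 = 1223.5 s.

1220 s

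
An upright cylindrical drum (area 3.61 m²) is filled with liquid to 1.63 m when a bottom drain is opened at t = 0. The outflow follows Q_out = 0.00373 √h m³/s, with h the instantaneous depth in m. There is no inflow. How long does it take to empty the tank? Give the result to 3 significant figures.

With no inflow, A dh/dt = −0.00373 √h.
Separate and integrate: 2(√h − √h₀) = −(0.00373/A) t.
Set h = 0: 2√h₀ = (0.00373/A) t_empty ⇒ t_empty = 2A√h₀/0.00373.
t_empty = 2·3.61·√1.63/0.00373 = 7.2200·1.2767/0.00373 = 2471.3 s.

2470 s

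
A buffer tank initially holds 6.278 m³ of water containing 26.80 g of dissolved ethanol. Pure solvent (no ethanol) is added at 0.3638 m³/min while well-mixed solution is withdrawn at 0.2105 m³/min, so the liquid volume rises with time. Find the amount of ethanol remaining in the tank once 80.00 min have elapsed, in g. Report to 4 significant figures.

Total volume: dV/dt = Q_in − Q_out = 0.153300 m³/min, so V(t) = 6.278 + 0.153300 t and V(80.00) = 18.5420 m³.
Species balance (pure solvent in): dm/dt = −Q_out · m/V(t).
dm/m = −Q_out dt/(V₀ + 0.153300 t); integrating gives ln(m/m₀) = −(Q_out/(Q_in−Q_out)) ln(V/V₀).
m = m₀ (V₀/V)^(Q_out/(Q_in−Q_out)) = 26.80 × (6.278/18.5420)^(1.37312) = 6.05767 g.

6.058 g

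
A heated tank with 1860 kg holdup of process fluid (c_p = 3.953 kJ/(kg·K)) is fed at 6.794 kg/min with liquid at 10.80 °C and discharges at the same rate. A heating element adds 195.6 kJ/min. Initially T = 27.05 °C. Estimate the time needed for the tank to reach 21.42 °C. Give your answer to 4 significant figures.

M c_p dT/dt = ṁ c_p (T_in − T) + Q̇.
τ = M/ṁ = 273.771 min; T_ss = T_in + Q̇/(ṁ c_p) = 18.0831 °C.
T(t) = T_ss + (T₀ − T_ss) e^(−t/τ). Set T = 21.42:
e^(−t/τ) = (21.42 − 18.0831)/(27.05 − 18.0831) = 0.372135
t = −273.771 · ln(0.372135) = 270.622 min.

270.6 min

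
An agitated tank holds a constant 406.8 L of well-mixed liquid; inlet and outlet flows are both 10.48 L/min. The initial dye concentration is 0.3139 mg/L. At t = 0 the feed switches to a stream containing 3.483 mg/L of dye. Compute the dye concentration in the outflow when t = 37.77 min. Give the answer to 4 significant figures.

Species balance on the tank: V dC/dt = Q(C_in − C).
So dC/dt = (C_in − C)/τ with τ = V/Q = 406.8/10.48 = 38.8168 min.
Integrating: C(t) = C_in + (C₀ − C_in) e^(−t/τ).
C(37.77) = 3.483 + (0.3139 − 3.483)·e^(−37.77/38.8168) = 3.483 + (-3.16910)·0.377935 = 2.28529 mg/L.

2.285 mg/L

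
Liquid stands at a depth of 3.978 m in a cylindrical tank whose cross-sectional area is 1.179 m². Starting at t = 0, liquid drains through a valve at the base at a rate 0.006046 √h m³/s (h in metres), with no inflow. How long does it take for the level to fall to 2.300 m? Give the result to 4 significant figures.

186.4 s

A dh/dt = −Q_out = −0.006046 √h.
∫ h^(−1/2) dh = −(0.006046/A) ∫ dt, giving 2√h = 2√h₀ − (0.006046/A) t.
t = 2A(√h₀ − √h)/0.006046 = 2·1.179·(√3.978 − √2.300)/0.006046
  = 2.35800 × (1.99449 − 1.51658) / 0.006046 = 186.393 s.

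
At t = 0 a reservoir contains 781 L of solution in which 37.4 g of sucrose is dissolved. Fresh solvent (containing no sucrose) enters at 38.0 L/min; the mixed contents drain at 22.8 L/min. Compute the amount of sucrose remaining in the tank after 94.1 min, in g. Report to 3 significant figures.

Let m(t) be the amount of sucrose. Volume: V(t) = V₀ + (Q_in − Q_out) t = 781 + 15.200 t; V(94.1) = 2211.3 L.
Species balance (pure solvent in): dm/dt = −Q_out · m/V(t).
dm/m = −Q_out dt/(V₀ + 15.200 t); integrating gives ln(m/m₀) = −(Q_out/(Q_in−Q_out)) ln(V/V₀).
m = m₀ (V₀/V)^(Q_out/(Q_in−Q_out)) = 37.4 × (781/2211.3)^(1.5000) = 7.8500 g.

7.85 g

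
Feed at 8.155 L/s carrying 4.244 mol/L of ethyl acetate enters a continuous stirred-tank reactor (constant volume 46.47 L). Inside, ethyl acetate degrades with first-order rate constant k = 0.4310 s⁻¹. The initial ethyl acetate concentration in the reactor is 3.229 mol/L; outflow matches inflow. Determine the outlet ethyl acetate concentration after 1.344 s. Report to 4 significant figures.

2.114 mol/L

Accumulation = in − out − consumed: V dC/dt = Q C_in − Q C − k V C.
dC/dt = (Q/V) C_in − (Q/V + k) C; effective rate a = Q/V + k = 0.175490 + 0.4310 = 0.606490 s⁻¹.
C_ss = Q C_in/(Q + kV) = 1.22801 mol/L; C(t) = C_ss + (C₀ − C_ss) e^(−a t).
C(1.344) = 1.22801 + (2.00099)·e^(−0.606490·1.344) = 1.22801 + (2.00099)·0.442585 = 2.11362 mol/L.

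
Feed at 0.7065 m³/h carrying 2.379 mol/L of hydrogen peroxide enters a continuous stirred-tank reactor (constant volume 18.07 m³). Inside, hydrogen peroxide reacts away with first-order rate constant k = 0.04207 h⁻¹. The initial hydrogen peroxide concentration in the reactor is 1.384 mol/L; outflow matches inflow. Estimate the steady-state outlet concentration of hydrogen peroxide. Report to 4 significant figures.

1.146 mol/L

V dC/dt = Q(C_in − C) − k V C.
At steady state: 0 = Q C_in − (Q + kV) C_ss, so C_ss = Q C_in/(Q + kV).
C_ss = 0.7065·2.379/(0.7065 + 0.04207·18.07) = 1.68076/1.46670 = 1.14595 mol/L.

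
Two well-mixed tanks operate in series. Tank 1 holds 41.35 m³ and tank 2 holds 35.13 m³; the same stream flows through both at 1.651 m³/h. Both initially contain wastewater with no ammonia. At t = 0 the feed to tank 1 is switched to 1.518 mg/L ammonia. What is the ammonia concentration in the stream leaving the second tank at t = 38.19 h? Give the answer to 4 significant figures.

Each tank obeys Vᵢ dCᵢ/dt = Q(Cᵢ₋₁ − Cᵢ), so τᵢ = Vᵢ/Q.
τ₁ = 41.35/1.651 = 25.0454 h; τ₂ = 35.13/1.651 = 21.2780 h.
Solving the cascade with C₁(0)=C₂(0)=0 gives C₂(t) = C_in[1 − (τ₁ e^(−t/τ₁) − τ₂ e^(−t/τ₂))/(τ₁ − τ₂)].
At t = 38.19: e^(−t/τ₁) = 0.217658, e^(−t/τ₂) = 0.166159.
C₂ = 1.518·[1 − (25.0454·0.217658 − 21.2780·0.166159)/(3.76741)] = 1.518·0.491479 = 0.746064 mg/L.

0.7461 mg/L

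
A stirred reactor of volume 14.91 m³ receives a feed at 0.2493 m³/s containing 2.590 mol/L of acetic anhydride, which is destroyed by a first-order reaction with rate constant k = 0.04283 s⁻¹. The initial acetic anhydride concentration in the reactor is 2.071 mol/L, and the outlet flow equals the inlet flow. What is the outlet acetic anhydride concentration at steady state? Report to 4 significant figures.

Species balance: V dC/dt = Q C_in − Q C − k V C.
Steady state (dC/dt = 0): C_ss = Q C_in/(Q + kV) = C_in/(1 + kV/Q).
C_ss = 0.2493·2.590/(0.2493 + 0.04283·14.91) = 0.645687/0.887895 = 0.727211 mol/L.

0.7272 mol/L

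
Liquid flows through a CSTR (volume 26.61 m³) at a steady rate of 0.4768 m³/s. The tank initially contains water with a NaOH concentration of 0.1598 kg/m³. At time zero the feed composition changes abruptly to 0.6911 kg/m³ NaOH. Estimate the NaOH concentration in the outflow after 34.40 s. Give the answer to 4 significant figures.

Species balance on the tank: V dC/dt = Q(C_in − C).
So dC/dt = (C_in − C)/τ with τ = V/Q = 26.61/0.4768 = 55.8096 s.
C approaches C_in exponentially: C(t) = C_in + (C₀ − C_in) e^(−t/τ).
C(34.40) = 0.6911 + (0.1598 − 0.6911)·e^(−34.40/55.8096) = 0.6911 + (-0.531300)·0.539894 = 0.404254 kg/m³.

0.4043 kg/m³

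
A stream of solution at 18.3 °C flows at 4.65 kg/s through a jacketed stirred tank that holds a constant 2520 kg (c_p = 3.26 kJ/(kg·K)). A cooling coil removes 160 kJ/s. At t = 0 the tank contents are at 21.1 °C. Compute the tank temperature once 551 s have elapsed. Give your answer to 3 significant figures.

12.6 °C

Heat balance on the well-mixed liquid: M c_p dT/dt = ṁ c_p (T_in − T) − 160.
Rearrange: dT/dt = (T_ss − T)/τ with τ = M/ṁ = 541.94 s and T_ss = T_in − Q̇/(ṁ c_p) = 7.7452 °C.
T approaches T_ss exponentially: T(t) = T_ss + (T₀ − T_ss) e^(−t/τ).
T(551) = 7.7452 + (13.355)·e^(−551/541.94) = 7.7452 + (13.355)·0.36178 = 12.577 °C.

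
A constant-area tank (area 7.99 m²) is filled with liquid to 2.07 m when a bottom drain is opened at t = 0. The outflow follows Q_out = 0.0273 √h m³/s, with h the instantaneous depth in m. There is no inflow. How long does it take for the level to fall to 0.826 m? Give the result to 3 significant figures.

310 s

With no inflow, A dh/dt = −0.0273 √h.
Separate and integrate: 2(√h − √h₀) = −(0.0273/A) t.
t = 2A(√h₀ − √h)/0.0273 = 2·7.99·(√2.07 − √0.826)/0.0273
  = 15.980 × (1.4387 − 0.90885) / 0.0273 = 310.18 s.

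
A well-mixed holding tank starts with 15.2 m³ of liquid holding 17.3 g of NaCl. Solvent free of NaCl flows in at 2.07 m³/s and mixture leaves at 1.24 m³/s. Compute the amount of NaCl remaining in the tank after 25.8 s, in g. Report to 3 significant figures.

4.65 g

Let m(t) be the amount of NaCl. Volume: V(t) = V₀ + (Q_in − Q_out) t = 15.2 + 0.83000 t; V(25.8) = 36.614 m³.
Solute balance: dm/dt = 0 − Q_out C = −Q_out m/V(t).
dm/m = −Q_out dt/(V₀ + 0.83000 t); integrating gives ln(m/m₀) = −(Q_out/(Q_in−Q_out)) ln(V/V₀).
m = m₀ (V₀/V)^(Q_out/(Q_in−Q_out)) = 17.3 × (15.2/36.614)^(1.4940) = 4.6520 g.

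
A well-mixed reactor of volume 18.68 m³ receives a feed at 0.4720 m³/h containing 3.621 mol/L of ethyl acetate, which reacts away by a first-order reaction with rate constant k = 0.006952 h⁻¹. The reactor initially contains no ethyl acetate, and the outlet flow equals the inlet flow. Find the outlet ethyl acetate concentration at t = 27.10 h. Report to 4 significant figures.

V dC/dt = Q(C_in − C) − k V C.
dC/dt = (Q/V) C_in − (Q/V + k) C; effective rate a = Q/V + k = 0.0252677 + 0.006952 = 0.0322197 h⁻¹.
C_ss = Q C_in/(Q + kV) = 2.83970 mol/L; C(t) = C_ss + (C₀ − C_ss) e^(−a t).
C(27.10) = 2.83970 + (-2.83970)·e^(−0.0322197·27.10) = 2.83970 + (-2.83970)·0.417633 = 1.65375 mol/L.

1.654 mol/L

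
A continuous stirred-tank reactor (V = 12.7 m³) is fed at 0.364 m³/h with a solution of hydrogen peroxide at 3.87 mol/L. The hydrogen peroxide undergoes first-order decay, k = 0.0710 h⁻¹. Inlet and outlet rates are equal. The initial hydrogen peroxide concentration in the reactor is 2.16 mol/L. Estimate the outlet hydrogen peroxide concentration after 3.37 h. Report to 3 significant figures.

V dC/dt = Q(C_in − C) − k V C.
This is linear with rate a = Q/V + k = 0.099661 h⁻¹.
C_ss = Q C_in/(Q + kV) = 1.1130 mol/L; C(t) = C_ss + (C₀ − C_ss) e^(−a t).
C(3.37) = 1.1130 + (1.0470)·e^(−0.099661·3.37) = 1.1130 + (1.0470)·0.71472 = 1.8613 mol/L.

1.86 mol/L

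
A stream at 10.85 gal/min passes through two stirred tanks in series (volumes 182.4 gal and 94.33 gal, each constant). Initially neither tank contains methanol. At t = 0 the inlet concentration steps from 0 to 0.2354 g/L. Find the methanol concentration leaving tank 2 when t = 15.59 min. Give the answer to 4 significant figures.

0.08450 g/L

Species balance on tank i: dCᵢ/dt = (Cᵢ₋₁ − Cᵢ)/τᵢ with τᵢ = Vᵢ/Q.
τ₁ = 182.4/10.85 = 16.8111 min; τ₂ = 94.33/10.85 = 8.69401 min.
Tank 1: C₁ = C_in(1 − e^(−t/τ₁)). Tank 2 (τ₁ ≠ τ₂): C₂ = C_in[1 − (τ₁ e^(−t/τ₁) − τ₂ e^(−t/τ₂))/(τ₁ − τ₂)].
At t = 15.59: e^(−t/τ₁) = 0.395594, e^(−t/τ₂) = 0.166429.
C₂ = 0.2354·[1 − (16.8111·0.395594 − 8.69401·0.166429)/(8.11705)] = 0.2354·0.358951 = 0.0844970 g/L.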